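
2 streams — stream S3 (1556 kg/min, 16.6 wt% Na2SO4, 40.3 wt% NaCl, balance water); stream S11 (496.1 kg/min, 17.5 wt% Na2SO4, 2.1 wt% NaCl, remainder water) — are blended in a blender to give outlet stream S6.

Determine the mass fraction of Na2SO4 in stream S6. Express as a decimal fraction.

0.1682

Total flow out = 1556 + 496.1 = 2052.1 kg/min.
Na2SO4 in = 1556×0.166 + 496.1×0.175 = 345.11 kg/min.
Na2SO4 mass fraction in S6 = 345.11/2052.1 = 0.1682.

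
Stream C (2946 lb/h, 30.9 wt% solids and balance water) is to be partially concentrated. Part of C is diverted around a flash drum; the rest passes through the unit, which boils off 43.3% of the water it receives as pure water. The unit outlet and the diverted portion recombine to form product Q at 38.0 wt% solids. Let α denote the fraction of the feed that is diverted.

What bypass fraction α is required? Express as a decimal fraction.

0.376

All 2946×0.309 = 910.31 lb/h of solids reaches Q, so Q = 910.31/0.380 = 2395.6 lb/h and vapour = 550.44 lb/h.
The evaporator receives (1−α)·2946 of feed at 0.691 water and removes 0.433 of that water:
0.433×0.691×(1−α)×2946 = 550.44
(1−α) = 550.44/881.45 = 0.6245;  α = 0.3755.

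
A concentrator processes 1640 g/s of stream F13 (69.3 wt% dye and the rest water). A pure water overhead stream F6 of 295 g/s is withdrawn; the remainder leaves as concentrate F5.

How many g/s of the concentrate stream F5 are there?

Concentrate = 1640 − 295 = 1345 g/s.

1345 g/s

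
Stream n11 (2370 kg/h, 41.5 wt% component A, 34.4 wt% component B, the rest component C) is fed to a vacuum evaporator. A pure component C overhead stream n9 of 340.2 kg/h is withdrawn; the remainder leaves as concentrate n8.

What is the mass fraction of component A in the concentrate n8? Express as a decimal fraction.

component A is not removed: 2370×0.415 = 983.55 kg/h of component A enters n8.
Concentrate = 2370 − 340.2 = 2029.8 kg/h.
Mass fraction = 983.55/2029.8 = 0.4846.

0.4846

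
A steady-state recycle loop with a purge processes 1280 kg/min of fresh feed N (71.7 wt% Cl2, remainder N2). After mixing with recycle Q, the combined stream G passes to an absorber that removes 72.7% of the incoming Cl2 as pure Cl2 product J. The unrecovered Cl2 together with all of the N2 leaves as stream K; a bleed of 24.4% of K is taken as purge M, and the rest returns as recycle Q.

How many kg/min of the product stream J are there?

840.7 kg/min

Cl2 in G: m_A = 1280×0.717 + (1−0.244)·(1−0.727)·m_A, so m_A = 917.76/0.7936 = 1156.4 kg/min.
Product J = 0.727×1156.4 = 840.73 kg/min.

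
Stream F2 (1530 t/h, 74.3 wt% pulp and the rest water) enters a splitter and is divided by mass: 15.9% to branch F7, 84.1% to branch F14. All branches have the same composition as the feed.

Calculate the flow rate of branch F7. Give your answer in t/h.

243.3 t/h

Branch F7 flow = 0.159×1530 = 243.27 t/h.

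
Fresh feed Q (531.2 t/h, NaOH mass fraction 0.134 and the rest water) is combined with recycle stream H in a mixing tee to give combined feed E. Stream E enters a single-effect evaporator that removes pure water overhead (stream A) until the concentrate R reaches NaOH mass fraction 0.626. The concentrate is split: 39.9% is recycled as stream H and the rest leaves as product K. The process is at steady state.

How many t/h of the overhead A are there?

417.5 t/h

Overall NaOH balance (none leaves overhead): NaOH in fresh feed = NaOH in product, i.e. 531.2×0.134 = (1−0.399)·R·0.626.
R = 71.181/(0.626×0.601) = 189.2 t/h.
Recycle H = 0.399×189.2 = 75.49 t/h.
Combined feed E = 531.2 + 75.49 = 606.69 t/h.
Overhead A = E − R = 606.69 − 189.2 = 417.49 t/h.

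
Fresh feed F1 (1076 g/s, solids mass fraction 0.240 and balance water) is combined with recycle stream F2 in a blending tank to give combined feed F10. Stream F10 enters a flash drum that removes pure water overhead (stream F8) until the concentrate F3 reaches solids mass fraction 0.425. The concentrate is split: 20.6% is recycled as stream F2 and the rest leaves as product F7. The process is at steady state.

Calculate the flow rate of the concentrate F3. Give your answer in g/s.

Overall solids balance (none leaves overhead): solids in fresh feed = solids in product, i.e. 1076×0.240 = (1−0.206)·F3·0.425.
F3 = 258.24/(0.425×0.794) = 765.27 g/s.

765.3 g/s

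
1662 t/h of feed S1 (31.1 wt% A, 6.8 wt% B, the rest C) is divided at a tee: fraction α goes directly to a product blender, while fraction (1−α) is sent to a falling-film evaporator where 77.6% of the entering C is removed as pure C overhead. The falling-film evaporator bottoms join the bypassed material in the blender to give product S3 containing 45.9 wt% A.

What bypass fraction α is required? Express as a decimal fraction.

All 1662×0.311 = 516.88 t/h of A reaches S3, so S3 = 516.88/0.459 = 1126.1 t/h and vapour = 535.9 t/h.
The evaporator receives (1−α)·1662 of feed at 0.621 C and removes 0.776 of that C:
0.776×0.621×(1−α)×1662 = 535.9
(1−α) = 535.9/800.91 = 0.6691;  α = 0.3309.

0.331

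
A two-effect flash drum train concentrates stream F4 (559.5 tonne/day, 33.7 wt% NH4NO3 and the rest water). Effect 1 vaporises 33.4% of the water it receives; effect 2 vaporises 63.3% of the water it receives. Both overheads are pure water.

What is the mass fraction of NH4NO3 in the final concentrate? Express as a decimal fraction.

water in feed = 559.5×0.663 = 370.95 tonne/day.
After stage 1: water left = (1−0.334)×370.95 = 247.05; stream total = 435.6 tonne/day.
After stage 2: water left = (1−0.633)×247.05 = 90.668; final concentrate = 279.22 tonne/day.
NH4NO3 fraction = 188.55/279.22 = 0.6753.

0.6753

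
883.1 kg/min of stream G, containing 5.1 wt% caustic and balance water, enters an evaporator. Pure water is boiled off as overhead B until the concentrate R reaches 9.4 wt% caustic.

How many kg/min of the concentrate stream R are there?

caustic is conserved: 883.1×0.051 = 45.038 kg/min all reports to the concentrate.
Concentrate = 45.038/(target fraction) = 479.13 kg/min.

479.1 kg/min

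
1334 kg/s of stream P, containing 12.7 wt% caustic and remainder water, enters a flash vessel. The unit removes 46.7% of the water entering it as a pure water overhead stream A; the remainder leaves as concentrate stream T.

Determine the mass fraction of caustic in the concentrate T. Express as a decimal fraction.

caustic is not removed: 1334×0.127 = 169.42 kg/s of caustic enters T.
water entering = 1334×0.873 = 1164.6 kg/s; overhead removed = 0.467×1164.6 = 543.86 kg/s.
Concentrate = 1334 − 543.86 = 790.14 kg/s.
Mass fraction = 169.42/790.14 = 0.214.

0.214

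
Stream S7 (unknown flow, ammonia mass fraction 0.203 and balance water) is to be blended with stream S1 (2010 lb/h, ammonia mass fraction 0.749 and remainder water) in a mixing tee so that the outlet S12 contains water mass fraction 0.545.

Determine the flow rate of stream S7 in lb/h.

2345 lb/h

Let S7 be the unknown flow. Total out = 2010 + S7.
water balance: 504.51 + 0.797·S7 = 0.545·(2010 + S7)
(0.797 − 0.545)·S7 = 0.545×2010 − 504.51 = 590.94
S7 = 590.94 / 0.252 = 2345 lb/h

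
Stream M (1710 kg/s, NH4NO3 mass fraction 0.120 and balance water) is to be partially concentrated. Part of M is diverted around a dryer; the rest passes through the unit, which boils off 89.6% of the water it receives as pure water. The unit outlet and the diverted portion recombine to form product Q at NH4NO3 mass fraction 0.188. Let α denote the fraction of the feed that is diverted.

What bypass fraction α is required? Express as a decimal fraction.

All 1710×0.120 = 205.2 kg/s of NH4NO3 reaches Q, so Q = 205.2/0.188 = 1091.5 kg/s and vapour = 618.51 kg/s.
The evaporator receives (1−α)·1710 of feed at 0.880 water and removes 0.896 of that water:
0.896×0.880×(1−α)×1710 = 618.51
(1−α) = 618.51/1348.3 = 0.4587;  α = 0.5413.

0.541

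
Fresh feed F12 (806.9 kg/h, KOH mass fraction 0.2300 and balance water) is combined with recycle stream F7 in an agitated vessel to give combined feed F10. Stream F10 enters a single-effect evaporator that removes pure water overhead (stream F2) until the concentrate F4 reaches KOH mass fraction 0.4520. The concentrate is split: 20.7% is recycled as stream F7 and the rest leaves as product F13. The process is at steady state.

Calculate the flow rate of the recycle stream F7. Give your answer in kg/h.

Overall KOH balance (none leaves overhead): KOH in fresh feed = KOH in product, i.e. 806.9×0.230 = (1−0.207)·F4·0.452.
F4 = 185.59/(0.452×0.793) = 517.77 kg/h.
Recycle F7 = 0.207×517.77 = 107.18 kg/h.

107.2 kg/h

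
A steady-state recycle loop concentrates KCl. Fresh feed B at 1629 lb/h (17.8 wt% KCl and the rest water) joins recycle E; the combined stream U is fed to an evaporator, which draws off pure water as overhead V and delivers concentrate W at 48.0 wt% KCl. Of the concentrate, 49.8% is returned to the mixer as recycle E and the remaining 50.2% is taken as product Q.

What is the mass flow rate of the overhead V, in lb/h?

Overall KCl balance (none leaves overhead): KCl in fresh feed = KCl in product, i.e. 1629×0.178 = (1−0.498)·W·0.480.
W = 289.96/(0.480×0.502) = 1203.4 lb/h.
Recycle E = 0.498×1203.4 = 599.27 lb/h.
Combined feed U = 1629 + 599.27 = 2228.3 lb/h.
Overhead V = U − W = 2228.3 − 1203.4 = 1024.9 lb/h.

1025 lb/h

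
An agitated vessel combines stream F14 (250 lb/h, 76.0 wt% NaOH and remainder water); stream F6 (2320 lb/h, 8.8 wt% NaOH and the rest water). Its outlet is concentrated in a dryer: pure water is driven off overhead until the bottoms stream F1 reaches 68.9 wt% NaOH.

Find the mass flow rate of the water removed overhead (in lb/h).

NaOH entering = 250×0.760 + 2320×0.088 = 394.16 lb/h.
All NaOH reports to F1, so F1 = 394.16/0.689 = 572.08 lb/h.
Total feed = 2570 lb/h; overhead = 2570 − 572.08 = 1997.9 lb/h.

1998 lb/h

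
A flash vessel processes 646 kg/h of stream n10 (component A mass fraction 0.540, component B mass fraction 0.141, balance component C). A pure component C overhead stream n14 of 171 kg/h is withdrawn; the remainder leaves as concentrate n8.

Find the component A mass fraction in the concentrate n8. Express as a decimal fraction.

0.734

component A is not removed: 646×0.540 = 348.84 kg/h of component A enters n8.
Concentrate = 646 − 171 = 475 kg/h.
Mass fraction = 348.84/475 = 0.734.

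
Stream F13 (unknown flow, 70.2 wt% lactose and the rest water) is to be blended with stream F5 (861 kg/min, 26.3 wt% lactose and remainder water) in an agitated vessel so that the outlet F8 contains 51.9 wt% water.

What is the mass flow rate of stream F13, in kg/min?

Let F13 be the unknown flow. Total out = 861 + F13.
water balance: 634.56 + 0.298·F13 = 0.519·(861 + F13)
(0.298 − 0.519)·F13 = 0.519×861 − 634.56 = -187.7
F13 = -187.7 / -0.221 = 849.31 kg/min

849.3 kg/min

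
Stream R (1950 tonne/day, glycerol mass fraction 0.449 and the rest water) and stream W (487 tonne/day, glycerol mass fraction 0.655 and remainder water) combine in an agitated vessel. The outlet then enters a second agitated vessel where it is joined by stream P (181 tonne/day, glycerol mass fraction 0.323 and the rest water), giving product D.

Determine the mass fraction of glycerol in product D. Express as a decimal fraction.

0.479

Overall, product flow = 2618 tonne/day.
glycerol in = 1950×0.449 + 487×0.655 + 181×0.323 = 1253 tonne/day.
glycerol fraction in D = 0.479.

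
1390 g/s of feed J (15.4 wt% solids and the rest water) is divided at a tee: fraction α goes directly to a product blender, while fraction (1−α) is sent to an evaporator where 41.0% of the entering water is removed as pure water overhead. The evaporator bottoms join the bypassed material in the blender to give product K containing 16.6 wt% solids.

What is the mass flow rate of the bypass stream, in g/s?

1100 g/s

All 1390×0.154 = 214.06 g/s of solids reaches K, so K = 214.06/0.166 = 1289.5 g/s and vapour = 100.48 g/s.
The evaporator receives (1−α)·1390 of feed at 0.846 water and removes 0.410 of that water:
0.410×0.846×(1−α)×1390 = 100.48
(1−α) = 100.48/482.14 = 0.2084;  α = 0.7916.
Bypass flow = 0.7916×1390 = 1100.3 g/s.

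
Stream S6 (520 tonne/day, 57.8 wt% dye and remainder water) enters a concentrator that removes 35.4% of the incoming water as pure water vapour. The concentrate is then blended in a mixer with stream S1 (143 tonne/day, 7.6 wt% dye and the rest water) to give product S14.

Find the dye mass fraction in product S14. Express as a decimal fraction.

Vapour removed = 0.354×0.422×520 = 77.682 tonne/day; concentrate = 442.32 tonne/day.
dye reaching the mixer = 300.56 (from concentrate) + 143×0.076 = 311.43 tonne/day.
Product flow = 442.32 + 143 = 585.32 tonne/day; dye fraction = 0.5321.

0.5321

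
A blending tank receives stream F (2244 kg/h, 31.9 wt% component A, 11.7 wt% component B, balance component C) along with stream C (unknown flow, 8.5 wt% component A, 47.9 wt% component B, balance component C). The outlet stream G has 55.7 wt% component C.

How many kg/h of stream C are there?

129.8 kg/h

Let C be the unknown flow. Total out = 2244 + C.
component C balance: 1265.6 + 0.436·C = 0.557·(2244 + C)
(0.436 − 0.557)·C = 0.557×2244 − 1265.6 = -15.708
C = -15.708 / -0.121 = 129.82 kg/h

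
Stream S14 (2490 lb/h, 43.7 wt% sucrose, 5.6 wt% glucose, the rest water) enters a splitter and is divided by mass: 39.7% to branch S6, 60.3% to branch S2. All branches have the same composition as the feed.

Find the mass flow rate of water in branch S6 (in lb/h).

Branch S6 total = 0.397×2490 = 988.53 lb/h.
water in S6 = 0.507×988.53 = 501.18 lb/h.

501.2 lb/h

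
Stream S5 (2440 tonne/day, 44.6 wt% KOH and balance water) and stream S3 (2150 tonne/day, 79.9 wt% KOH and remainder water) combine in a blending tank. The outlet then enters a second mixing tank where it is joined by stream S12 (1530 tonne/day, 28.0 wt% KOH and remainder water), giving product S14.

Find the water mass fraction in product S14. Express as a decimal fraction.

0.471

Overall, product flow = 6120 tonne/day.
water in = 2440×0.554 + 2150×0.201 + 1530×0.720 = 2885.5 tonne/day.
water fraction in S14 = 0.471.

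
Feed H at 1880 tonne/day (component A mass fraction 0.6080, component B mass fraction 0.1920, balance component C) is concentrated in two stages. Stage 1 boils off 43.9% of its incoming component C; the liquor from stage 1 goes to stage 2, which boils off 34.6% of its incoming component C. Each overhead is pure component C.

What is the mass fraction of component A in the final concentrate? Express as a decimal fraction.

component C in feed = 1880×0.200 = 376 tonne/day.
After stage 1: component C left = (1−0.439)×376 = 210.94; stream total = 1714.9 tonne/day.
After stage 2: component C left = (1−0.346)×210.94 = 137.95; final concentrate = 1642 tonne/day.
component A fraction = 1143/1642 = 0.6961.

0.6961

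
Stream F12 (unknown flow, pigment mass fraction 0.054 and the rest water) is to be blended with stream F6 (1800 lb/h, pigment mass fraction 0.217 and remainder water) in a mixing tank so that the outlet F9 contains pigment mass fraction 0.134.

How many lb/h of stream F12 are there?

Let F12 be the unknown flow. Total out = 1800 + F12.
pigment balance: 390.6 + 0.054·F12 = 0.134·(1800 + F12)
(0.054 − 0.134)·F12 = 0.134×1800 − 390.6 = -149.4
F12 = -149.4 / -0.080 = 1867.5 lb/h

1867 lb/h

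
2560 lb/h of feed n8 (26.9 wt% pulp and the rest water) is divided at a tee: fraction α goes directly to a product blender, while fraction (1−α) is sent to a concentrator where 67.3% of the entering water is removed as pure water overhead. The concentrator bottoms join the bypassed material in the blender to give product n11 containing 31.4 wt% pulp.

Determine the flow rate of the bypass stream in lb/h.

1814 lb/h

All 2560×0.269 = 688.64 lb/h of pulp reaches n11, so n11 = 688.64/0.314 = 2193.1 lb/h and vapour = 366.88 lb/h.
The evaporator receives (1−α)·2560 of feed at 0.731 water and removes 0.673 of that water:
0.673×0.731×(1−α)×2560 = 366.88
(1−α) = 366.88/1259.4 = 0.2913;  α = 0.7087.
Bypass flow = 0.7087×2560 = 1814.3 lb/h.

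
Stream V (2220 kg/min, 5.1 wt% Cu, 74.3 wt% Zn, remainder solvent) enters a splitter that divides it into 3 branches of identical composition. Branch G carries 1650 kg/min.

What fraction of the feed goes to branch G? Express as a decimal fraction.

Fraction to G = 1650/2220 = 0.7432.

0.743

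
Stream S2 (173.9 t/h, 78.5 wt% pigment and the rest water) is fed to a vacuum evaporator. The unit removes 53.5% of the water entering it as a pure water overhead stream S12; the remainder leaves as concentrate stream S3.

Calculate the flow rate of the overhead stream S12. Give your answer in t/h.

water entering = 173.9×0.215 = 37.389 t/h; overhead removed = 0.535×37.389 = 20.003 t/h.

20 t/h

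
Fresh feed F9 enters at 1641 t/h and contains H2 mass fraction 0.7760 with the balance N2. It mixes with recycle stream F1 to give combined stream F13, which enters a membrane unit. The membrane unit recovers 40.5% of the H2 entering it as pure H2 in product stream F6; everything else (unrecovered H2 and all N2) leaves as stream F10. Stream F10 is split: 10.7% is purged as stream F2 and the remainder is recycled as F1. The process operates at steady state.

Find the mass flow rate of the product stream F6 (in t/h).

H2 in F13: m_A = 1641×0.776 + (1−0.107)·(1−0.405)·m_A, so m_A = 1273.4/0.4687 = 2717.1 t/h.
Product F6 = 0.405×2717.1 = 1100.4 t/h.

1100 t/h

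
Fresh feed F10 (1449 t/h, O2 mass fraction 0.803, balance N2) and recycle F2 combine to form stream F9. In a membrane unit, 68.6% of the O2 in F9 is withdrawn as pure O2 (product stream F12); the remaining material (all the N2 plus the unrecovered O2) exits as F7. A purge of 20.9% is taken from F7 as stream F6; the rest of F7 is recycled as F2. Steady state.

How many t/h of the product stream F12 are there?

1062 t/h

O2 in F9: m_A = 1449×0.803 + (1−0.209)·(1−0.686)·m_A, so m_A = 1163.5/0.7516 = 1548 t/h.
Product F12 = 0.686×1548 = 1062 t/h.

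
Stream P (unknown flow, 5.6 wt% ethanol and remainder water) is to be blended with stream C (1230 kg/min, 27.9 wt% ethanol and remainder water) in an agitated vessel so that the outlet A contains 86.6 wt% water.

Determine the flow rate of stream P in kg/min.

Let P be the unknown flow. Total out = 1230 + P.
water balance: 886.83 + 0.944·P = 0.866·(1230 + P)
(0.944 − 0.866)·P = 0.866×1230 − 886.83 = 178.35
P = 178.35 / 0.078 = 2286.5 kg/min

2287 kg/min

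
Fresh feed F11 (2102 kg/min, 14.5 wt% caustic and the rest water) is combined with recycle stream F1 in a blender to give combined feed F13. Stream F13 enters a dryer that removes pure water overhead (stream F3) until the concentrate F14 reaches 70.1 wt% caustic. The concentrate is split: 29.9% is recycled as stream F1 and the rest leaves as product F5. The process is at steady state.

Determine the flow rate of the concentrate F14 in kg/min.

620.2 kg/min

Overall caustic balance (none leaves overhead): caustic in fresh feed = caustic in product, i.e. 2102×0.145 = (1−0.299)·F14·0.701.
F14 = 304.79/(0.701×0.701) = 620.25 kg/min.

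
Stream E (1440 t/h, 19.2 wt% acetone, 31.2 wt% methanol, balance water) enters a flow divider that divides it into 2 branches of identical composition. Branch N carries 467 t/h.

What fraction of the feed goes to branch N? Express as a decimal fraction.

0.324

Fraction to N = 467/1440 = 0.3243.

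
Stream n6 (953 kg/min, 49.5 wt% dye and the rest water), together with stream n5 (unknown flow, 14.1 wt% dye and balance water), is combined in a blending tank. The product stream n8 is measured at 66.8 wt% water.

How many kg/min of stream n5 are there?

Let n5 be the unknown flow. Total out = 953 + n5.
water balance: 481.26 + 0.859·n5 = 0.668·(953 + n5)
(0.859 − 0.668)·n5 = 0.668×953 − 481.26 = 155.34
n5 = 155.34 / 0.191 = 813.29 kg/min

813.3 kg/min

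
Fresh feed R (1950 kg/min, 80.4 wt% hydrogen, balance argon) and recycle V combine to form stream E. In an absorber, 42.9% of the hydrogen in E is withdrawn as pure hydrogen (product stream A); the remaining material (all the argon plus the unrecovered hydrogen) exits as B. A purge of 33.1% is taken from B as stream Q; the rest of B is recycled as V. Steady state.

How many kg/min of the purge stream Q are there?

argon enters only via R and leaves only via the purge: 1950×0.196 = 0.331×(argon in B), and the absorber passes all argon, so argon in E = argon in B = 1154.7 kg/min.
hydrogen in E: m_A = 1950×0.804 + (1−0.331)·(1−0.429)·m_A, so m_A = 1567.8/0.6180 = 2536.9 kg/min.
B = (1−0.429)×2536.9 + 1154.7 = 2603.2 kg/min.
Purge Q = 0.331×2603.2 = 861.67 kg/min.

861.7 kg/min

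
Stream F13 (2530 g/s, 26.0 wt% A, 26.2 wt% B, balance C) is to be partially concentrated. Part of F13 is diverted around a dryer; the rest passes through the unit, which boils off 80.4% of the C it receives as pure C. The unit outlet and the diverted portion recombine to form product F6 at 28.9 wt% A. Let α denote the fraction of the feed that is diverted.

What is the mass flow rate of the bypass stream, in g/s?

1869 g/s

All 2530×0.260 = 657.8 g/s of A reaches F6, so F6 = 657.8/0.289 = 2276.1 g/s and vapour = 253.88 g/s.
The evaporator receives (1−α)·2530 of feed at 0.478 C and removes 0.804 of that C:
0.804×0.478×(1−α)×2530 = 253.88
(1−α) = 253.88/972.31 = 0.2611;  α = 0.7389.
Bypass flow = 0.7389×2530 = 1869.4 g/s.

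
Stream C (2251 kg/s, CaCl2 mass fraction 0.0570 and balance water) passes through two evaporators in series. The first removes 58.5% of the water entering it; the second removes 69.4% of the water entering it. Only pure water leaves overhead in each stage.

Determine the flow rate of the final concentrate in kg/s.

397.9 kg/s

water in feed = 2251×0.943 = 2122.7 kg/s.
After stage 1: water left = (1−0.585)×2122.7 = 880.92; stream total = 1009.2 kg/s.
After stage 2: water left = (1−0.694)×880.92 = 269.56; final concentrate = 397.87 kg/s.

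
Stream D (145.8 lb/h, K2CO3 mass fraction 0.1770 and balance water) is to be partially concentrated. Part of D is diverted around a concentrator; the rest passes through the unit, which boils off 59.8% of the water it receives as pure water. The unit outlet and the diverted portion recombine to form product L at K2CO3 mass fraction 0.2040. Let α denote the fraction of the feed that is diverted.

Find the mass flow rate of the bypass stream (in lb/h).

106.6 lb/h

All 145.8×0.177 = 25.807 lb/h of K2CO3 reaches L, so L = 25.807/0.204 = 126.5 lb/h and vapour = 19.297 lb/h.
The evaporator receives (1−α)·145.8 of feed at 0.823 water and removes 0.598 of that water:
0.598×0.823×(1−α)×145.8 = 19.297
(1−α) = 19.297/71.756 = 0.2689;  α = 0.7311.
Bypass flow = 0.7311×145.8 = 106.59 lb/h.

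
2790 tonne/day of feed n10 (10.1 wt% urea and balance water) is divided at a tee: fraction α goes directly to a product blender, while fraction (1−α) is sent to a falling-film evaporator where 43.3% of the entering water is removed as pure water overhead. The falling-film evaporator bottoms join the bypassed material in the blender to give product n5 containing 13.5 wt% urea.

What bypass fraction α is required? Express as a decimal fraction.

All 2790×0.101 = 281.79 tonne/day of urea reaches n5, so n5 = 281.79/0.135 = 2087.3 tonne/day and vapour = 702.67 tonne/day.
The evaporator receives (1−α)·2790 of feed at 0.899 water and removes 0.433 of that water:
0.433×0.899×(1−α)×2790 = 702.67
(1−α) = 702.67/1086.1 = 0.6470;  α = 0.3530.

0.353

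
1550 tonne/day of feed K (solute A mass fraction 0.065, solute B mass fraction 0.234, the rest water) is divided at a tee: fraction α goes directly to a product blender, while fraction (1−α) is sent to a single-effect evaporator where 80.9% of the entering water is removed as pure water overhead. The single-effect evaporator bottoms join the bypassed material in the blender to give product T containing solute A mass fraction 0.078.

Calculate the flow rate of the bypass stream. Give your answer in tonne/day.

All 1550×0.065 = 100.75 tonne/day of solute A reaches T, so T = 100.75/0.078 = 1291.7 tonne/day and vapour = 258.33 tonne/day.
The evaporator receives (1−α)·1550 of feed at 0.701 water and removes 0.809 of that water:
0.809×0.701×(1−α)×1550 = 258.33
(1−α) = 258.33/879.02 = 0.2939;  α = 0.7061.
Bypass flow = 0.7061×1550 = 1094.5 tonne/day.

1094 tonne/day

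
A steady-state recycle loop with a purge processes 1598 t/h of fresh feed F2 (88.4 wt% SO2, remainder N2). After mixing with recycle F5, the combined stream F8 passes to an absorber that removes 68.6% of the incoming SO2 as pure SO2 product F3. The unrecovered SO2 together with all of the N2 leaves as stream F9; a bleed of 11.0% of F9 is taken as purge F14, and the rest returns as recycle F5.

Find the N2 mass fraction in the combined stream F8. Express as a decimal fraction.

0.462

N2 enters only via F2 and leaves only via the purge: 1598×0.116 = 0.110×(N2 in F9), and the absorber passes all N2, so N2 in F8 = N2 in F9 = 1685.2 t/h.
SO2 in F8: m_A = 1598×0.884 + (1−0.110)·(1−0.686)·m_A, so m_A = 1412.6/0.7205 = 1960.5 t/h.
F8 = 1960.5 + 1685.2 = 3645.7 t/h.
N2 fraction in F8 = 1685.2/3645.7 = 0.462.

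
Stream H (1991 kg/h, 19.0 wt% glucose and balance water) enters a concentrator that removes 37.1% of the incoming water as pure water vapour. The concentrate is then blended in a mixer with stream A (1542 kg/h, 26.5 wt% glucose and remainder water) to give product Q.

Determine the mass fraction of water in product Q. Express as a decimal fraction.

Vapour removed = 0.371×0.810×1991 = 598.32 kg/h; concentrate = 1392.7 kg/h.
water reaching the mixer = 1014.4 (from concentrate) + 1542×0.735 = 2147.8 kg/h.
Product flow = 1392.7 + 1542 = 2934.7 kg/h; water fraction = 0.7319.

0.7319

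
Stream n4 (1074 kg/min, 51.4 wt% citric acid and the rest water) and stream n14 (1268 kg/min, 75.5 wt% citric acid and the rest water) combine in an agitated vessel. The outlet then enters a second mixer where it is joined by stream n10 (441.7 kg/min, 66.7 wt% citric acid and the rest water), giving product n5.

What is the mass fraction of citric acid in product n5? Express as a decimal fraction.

Overall, product flow = 2783.7 kg/min.
citric acid in = 1074×0.514 + 1268×0.755 + 441.7×0.667 = 1804 kg/min.
citric acid fraction in n5 = 0.648.

0.648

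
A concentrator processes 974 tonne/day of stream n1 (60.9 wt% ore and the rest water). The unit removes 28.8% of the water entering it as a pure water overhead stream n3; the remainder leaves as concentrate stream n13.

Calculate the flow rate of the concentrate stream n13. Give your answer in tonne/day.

864.3 tonne/day

water entering = 974×0.391 = 380.83 tonne/day; overhead removed = 0.288×380.83 = 109.68 tonne/day.
Concentrate = 974 − 109.68 = 864.32 tonne/day.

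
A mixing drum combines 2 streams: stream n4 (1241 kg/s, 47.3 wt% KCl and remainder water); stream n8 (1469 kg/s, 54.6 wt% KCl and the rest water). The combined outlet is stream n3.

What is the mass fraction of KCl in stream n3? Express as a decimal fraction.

0.513

Total flow out = 1241 + 1469 = 2710 kg/s.
KCl in = 1241×0.473 + 1469×0.546 = 1389.1 kg/s.
KCl mass fraction in n3 = 1389.1/2710 = 0.513.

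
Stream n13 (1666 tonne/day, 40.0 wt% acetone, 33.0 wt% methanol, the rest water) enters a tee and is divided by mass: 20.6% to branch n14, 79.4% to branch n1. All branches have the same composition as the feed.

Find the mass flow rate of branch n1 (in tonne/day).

1323 tonne/day

Branch n1 flow = 0.794×1666 = 1322.8 tonne/day.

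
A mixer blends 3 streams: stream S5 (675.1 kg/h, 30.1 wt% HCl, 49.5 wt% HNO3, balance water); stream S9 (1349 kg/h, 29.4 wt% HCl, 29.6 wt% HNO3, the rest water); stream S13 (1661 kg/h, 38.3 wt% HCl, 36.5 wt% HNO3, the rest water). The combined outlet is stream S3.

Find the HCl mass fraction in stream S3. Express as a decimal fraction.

0.3354

Total flow out = 675.1 + 1349 + 1661 = 3685.1 kg/h.
HCl in = 675.1×0.301 + 1349×0.294 + 1661×0.383 = 1236 kg/h.
HCl mass fraction in S3 = 1236/3685.1 = 0.3354.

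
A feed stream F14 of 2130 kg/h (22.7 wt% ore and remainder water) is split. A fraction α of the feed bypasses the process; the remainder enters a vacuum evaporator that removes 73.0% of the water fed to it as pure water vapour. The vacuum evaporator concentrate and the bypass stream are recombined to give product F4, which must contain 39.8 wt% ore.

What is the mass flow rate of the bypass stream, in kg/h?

All 2130×0.227 = 483.51 kg/h of ore reaches F4, so F4 = 483.51/0.398 = 1214.8 kg/h and vapour = 915.15 kg/h.
The evaporator receives (1−α)·2130 of feed at 0.773 water and removes 0.730 of that water:
0.730×0.773×(1−α)×2130 = 915.15
(1−α) = 915.15/1201.9 = 0.7614;  α = 0.2386.
Bypass flow = 0.2386×2130 = 508.23 kg/h.

508.2 kg/h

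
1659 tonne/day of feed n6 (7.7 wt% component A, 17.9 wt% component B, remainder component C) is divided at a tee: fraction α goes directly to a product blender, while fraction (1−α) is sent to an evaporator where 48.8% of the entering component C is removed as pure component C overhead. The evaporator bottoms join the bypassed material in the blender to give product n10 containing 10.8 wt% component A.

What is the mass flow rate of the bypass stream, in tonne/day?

All 1659×0.077 = 127.74 tonne/day of component A reaches n10, so n10 = 127.74/0.108 = 1182.8 tonne/day and vapour = 476.19 tonne/day.
The evaporator receives (1−α)·1659 of feed at 0.744 component C and removes 0.488 of that component C:
0.488×0.744×(1−α)×1659 = 476.19
(1−α) = 476.19/602.34 = 0.7906;  α = 0.2094.
Bypass flow = 0.2094×1659 = 347.43 tonne/day.

347.4 tonne/day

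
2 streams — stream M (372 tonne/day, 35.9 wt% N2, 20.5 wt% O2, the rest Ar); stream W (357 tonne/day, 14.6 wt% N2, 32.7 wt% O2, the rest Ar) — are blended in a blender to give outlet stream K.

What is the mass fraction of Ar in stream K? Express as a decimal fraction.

Total flow out = 372 + 357 = 729 tonne/day.
Ar in = 372×0.436 + 357×0.527 = 350.33 tonne/day.
Ar mass fraction in K = 350.33/729 = 0.481.

0.481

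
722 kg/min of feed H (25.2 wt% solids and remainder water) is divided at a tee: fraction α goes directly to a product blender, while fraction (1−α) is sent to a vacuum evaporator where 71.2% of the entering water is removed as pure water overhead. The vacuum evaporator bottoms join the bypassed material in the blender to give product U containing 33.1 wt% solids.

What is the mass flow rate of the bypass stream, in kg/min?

All 722×0.252 = 181.94 kg/min of solids reaches U, so U = 181.94/0.331 = 549.68 kg/min and vapour = 172.32 kg/min.
The evaporator receives (1−α)·722 of feed at 0.748 water and removes 0.712 of that water:
0.712×0.748×(1−α)×722 = 172.32
(1−α) = 172.32/384.52 = 0.4481;  α = 0.5519.
Bypass flow = 0.5519×722 = 398.44 kg/min.

398.4 kg/min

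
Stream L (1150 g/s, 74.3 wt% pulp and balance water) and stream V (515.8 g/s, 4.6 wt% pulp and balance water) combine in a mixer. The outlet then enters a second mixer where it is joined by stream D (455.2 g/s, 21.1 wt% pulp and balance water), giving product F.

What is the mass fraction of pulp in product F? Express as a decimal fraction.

Overall, product flow = 2121 g/s.
pulp in = 1150×0.743 + 515.8×0.046 + 455.2×0.211 = 974.22 g/s.
pulp fraction in F = 0.459.

0.459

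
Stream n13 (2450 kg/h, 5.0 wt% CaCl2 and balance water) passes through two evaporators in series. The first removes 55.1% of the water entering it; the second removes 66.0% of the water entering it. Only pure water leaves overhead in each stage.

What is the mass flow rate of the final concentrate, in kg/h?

water in feed = 2450×0.950 = 2327.5 kg/h.
After stage 1: water left = (1−0.551)×2327.5 = 1045; stream total = 1167.5 kg/h.
After stage 2: water left = (1−0.660)×1045 = 355.32; final concentrate = 477.82 kg/h.

477.8 kg/h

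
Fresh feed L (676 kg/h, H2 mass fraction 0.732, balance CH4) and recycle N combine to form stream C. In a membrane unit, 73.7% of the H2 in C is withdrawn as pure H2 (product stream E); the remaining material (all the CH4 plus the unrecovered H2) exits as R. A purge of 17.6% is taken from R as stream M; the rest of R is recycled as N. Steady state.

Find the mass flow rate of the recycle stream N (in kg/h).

985.1 kg/h

CH4 enters only via L and leaves only via the purge: 676×0.268 = 0.176×(CH4 in R), and the membrane unit passes all CH4, so CH4 in C = CH4 in R = 1029.4 kg/h.
H2 in C: m_A = 676×0.732 + (1−0.176)·(1−0.737)·m_A, so m_A = 494.83/0.7833 = 631.74 kg/h.
R = (1−0.737)×631.74 + 1029.4 = 1195.5 kg/h.
Recycle N = (1−0.176)×1195.5 = 985.1 kg/h.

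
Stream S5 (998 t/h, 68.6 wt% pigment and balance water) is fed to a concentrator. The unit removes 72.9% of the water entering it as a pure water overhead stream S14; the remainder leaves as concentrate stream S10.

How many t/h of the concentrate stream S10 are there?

769.6 t/h

water entering = 998×0.314 = 313.37 t/h; overhead removed = 0.729×313.37 = 228.45 t/h.
Concentrate = 998 − 228.45 = 769.55 t/h.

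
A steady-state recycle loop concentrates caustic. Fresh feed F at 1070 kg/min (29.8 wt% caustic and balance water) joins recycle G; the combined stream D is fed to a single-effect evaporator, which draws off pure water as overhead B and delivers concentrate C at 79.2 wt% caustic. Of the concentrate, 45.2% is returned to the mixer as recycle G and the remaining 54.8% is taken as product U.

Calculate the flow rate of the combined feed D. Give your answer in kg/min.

1402 kg/min

Overall caustic balance (none leaves overhead): caustic in fresh feed = caustic in product, i.e. 1070×0.298 = (1−0.452)·C·0.792.
C = 318.86/(0.792×0.548) = 734.67 kg/min.
Recycle G = 0.452×734.67 = 332.07 kg/min.
Combined feed D = 1070 + 332.07 = 1402.1 kg/min.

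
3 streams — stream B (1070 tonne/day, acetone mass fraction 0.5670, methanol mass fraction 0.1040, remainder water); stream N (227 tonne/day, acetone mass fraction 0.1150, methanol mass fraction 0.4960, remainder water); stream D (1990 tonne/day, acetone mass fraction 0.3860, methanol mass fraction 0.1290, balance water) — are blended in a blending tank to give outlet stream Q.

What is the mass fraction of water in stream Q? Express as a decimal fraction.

0.4276

Total flow out = 1070 + 227 + 1990 = 3287 tonne/day.
water in = 1070×0.329 + 227×0.389 + 1990×0.485 = 1405.5 tonne/day.
water mass fraction in Q = 1405.5/3287 = 0.4276.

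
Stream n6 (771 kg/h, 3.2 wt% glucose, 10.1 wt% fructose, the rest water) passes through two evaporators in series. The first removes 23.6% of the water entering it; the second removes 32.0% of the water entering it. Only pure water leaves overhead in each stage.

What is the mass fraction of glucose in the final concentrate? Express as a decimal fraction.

water in feed = 771×0.867 = 668.46 kg/h.
After stage 1: water left = (1−0.236)×668.46 = 510.7; stream total = 613.24 kg/h.
After stage 2: water left = (1−0.320)×510.7 = 347.28; final concentrate = 449.82 kg/h.
glucose fraction = 24.672/449.82 = 0.055.

0.055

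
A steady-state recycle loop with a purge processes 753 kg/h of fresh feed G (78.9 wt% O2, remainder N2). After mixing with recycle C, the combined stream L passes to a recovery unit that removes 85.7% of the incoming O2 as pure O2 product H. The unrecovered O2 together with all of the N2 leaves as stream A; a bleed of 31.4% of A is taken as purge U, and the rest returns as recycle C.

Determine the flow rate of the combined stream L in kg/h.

1165 kg/h

N2 enters only via G and leaves only via the purge: 753×0.211 = 0.314×(N2 in A), and the recovery unit passes all N2, so N2 in L = N2 in A = 506 kg/h.
O2 in L: m_A = 753×0.789 + (1−0.314)·(1−0.857)·m_A, so m_A = 594.12/0.9019 = 658.74 kg/h.
L = 658.74 + 506 = 1164.7 kg/h.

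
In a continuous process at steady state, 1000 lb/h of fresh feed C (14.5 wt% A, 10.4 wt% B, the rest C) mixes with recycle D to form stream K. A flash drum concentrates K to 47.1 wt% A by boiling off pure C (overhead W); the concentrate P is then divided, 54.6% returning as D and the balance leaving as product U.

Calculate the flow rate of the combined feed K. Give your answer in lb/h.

Overall A balance (none leaves overhead): A in fresh feed = A in product, i.e. 1000×0.145 = (1−0.546)·P·0.471.
P = 145/(0.471×0.454) = 678.1 lb/h.
Recycle D = 0.546×678.1 = 370.24 lb/h.
Combined feed K = 1000 + 370.24 = 1370.2 lb/h.

1370 lb/h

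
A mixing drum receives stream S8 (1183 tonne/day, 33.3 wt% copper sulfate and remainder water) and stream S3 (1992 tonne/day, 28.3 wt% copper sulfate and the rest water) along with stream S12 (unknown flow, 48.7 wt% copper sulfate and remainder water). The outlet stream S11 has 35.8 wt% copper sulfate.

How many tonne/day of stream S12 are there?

Let S12 be the unknown flow. Total out = 3175 + S12.
copper sulfate balance: 957.67 + 0.487·S12 = 0.358·(3175 + S12)
(0.487 − 0.358)·S12 = 0.358×3175 − 957.67 = 178.97
S12 = 178.97 / 0.129 = 1387.4 tonne/day

1387 tonne/day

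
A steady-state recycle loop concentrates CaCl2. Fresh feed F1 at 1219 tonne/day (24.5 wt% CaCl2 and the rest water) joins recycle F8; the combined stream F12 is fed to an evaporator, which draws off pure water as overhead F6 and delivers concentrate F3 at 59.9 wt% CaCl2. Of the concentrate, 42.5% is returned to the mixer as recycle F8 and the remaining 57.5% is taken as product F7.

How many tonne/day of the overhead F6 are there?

720.4 tonne/day

Overall CaCl2 balance (none leaves overhead): CaCl2 in fresh feed = CaCl2 in product, i.e. 1219×0.245 = (1−0.425)·F3·0.599.
F3 = 298.65/(0.599×0.575) = 867.11 tonne/day.
Recycle F8 = 0.425×867.11 = 368.52 tonne/day.
Combined feed F12 = 1219 + 368.52 = 1587.5 tonne/day.
Overhead F6 = F12 − F3 = 1587.5 − 867.11 = 720.41 tonne/day.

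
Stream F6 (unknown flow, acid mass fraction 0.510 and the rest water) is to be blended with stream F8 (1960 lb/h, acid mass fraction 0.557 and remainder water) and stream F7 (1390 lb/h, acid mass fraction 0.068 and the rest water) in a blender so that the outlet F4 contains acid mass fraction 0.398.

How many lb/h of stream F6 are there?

1313 lb/h

Let F6 be the unknown flow. Total out = 3350 + F6.
acid balance: 1186.2 + 0.510·F6 = 0.398·(3350 + F6)
(0.510 − 0.398)·F6 = 0.398×3350 − 1186.2 = 147.06
F6 = 147.06 / 0.112 = 1313 lb/h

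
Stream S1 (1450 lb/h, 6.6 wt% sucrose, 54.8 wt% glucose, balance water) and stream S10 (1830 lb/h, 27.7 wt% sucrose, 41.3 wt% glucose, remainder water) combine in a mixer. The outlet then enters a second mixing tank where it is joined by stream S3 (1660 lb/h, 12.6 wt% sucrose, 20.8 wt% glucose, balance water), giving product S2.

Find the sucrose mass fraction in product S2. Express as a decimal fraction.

0.1643

Overall, product flow = 4940 lb/h.
sucrose in = 1450×0.066 + 1830×0.277 + 1660×0.126 = 811.77 lb/h.
sucrose fraction in S2 = 0.1643.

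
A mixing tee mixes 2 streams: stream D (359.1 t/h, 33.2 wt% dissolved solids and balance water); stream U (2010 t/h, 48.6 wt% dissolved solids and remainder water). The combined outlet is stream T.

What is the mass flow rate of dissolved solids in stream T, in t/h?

1096 t/h

dissolved solids out = dissolved solids in = 359.1×0.332 + 2010×0.486 = 1096.1 t/h.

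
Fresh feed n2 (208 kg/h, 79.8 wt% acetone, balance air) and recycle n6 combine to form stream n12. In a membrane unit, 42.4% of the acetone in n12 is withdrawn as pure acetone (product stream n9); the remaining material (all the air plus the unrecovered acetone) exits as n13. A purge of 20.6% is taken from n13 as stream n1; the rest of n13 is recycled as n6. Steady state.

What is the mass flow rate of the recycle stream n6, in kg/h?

301.8 kg/h

air enters only via n2 and leaves only via the purge: 208×0.202 = 0.206×(air in n13), and the membrane unit passes all air, so air in n12 = air in n13 = 203.96 kg/h.
acetone in n12: m_A = 208×0.798 + (1−0.206)·(1−0.424)·m_A, so m_A = 165.98/0.5427 = 305.87 kg/h.
n13 = (1−0.424)×305.87 + 203.96 = 380.14 kg/h.
Recycle n6 = (1−0.206)×380.14 = 301.83 kg/h.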